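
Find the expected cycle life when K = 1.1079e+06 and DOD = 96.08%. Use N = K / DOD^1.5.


DOD^1.5 = 941.78
N = K / DOD^1.5 = 1.1079e+06 / 941.78 = 1176

1176 cycles


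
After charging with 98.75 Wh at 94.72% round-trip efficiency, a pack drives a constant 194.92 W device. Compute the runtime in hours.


Step 1: E_discharge = eta/100 * E_charge = 94.72/100 * 98.75 = 93.536 Wh
Step 2: t = E_discharge / P = 93.536 / 194.92 = 0.4799 hr

0.4799 hr


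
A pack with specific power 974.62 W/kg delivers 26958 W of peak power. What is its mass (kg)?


m = P / SP = 26958 / 974.62 = 27.66 kg

27.66 kg


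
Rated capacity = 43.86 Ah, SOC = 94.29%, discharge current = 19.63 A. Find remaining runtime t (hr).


Step 1: remaining = SOC/100 * C_total = 94.29/100 * 43.86 = 41.356 Ah
Step 2: t = remaining / I = 41.356 / 19.63 = 2.107 hr

2.107 hr


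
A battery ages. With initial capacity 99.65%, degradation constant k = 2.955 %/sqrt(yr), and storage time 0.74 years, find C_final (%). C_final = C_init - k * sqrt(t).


Step 1: sqrt(0.74 yr) = 0.86023
Step 2: drop = 2.955 * 0.86023 = 2.542
Step 3: C_final = 99.65 - 2.542 = 97.11%

97.11%


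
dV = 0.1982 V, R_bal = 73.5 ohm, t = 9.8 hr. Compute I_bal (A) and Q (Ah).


First, Ohm's law: I_bal = 0.1982 V / 73.5 ohm = 0.0026966 A
Then Q = I * t = 0.0026966 A * 9.8 hr = 0.02643 Ah

I=0.0026966 A, Q=0.02643 Ah


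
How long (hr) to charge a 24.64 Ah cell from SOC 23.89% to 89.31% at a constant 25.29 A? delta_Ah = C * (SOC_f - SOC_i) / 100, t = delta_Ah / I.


delta_Ah = 24.64 * (89.31 - 23.89) / 100 = 16.119 Ah
t = delta_Ah / I = 16.119 / 25.29 = 0.6374 hr

0.6374 hr


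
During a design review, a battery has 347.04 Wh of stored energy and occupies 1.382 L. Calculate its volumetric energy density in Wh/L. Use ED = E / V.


Volumetric ED = 347.04 Wh / 1.382 L = 251.1 Wh/L

251.1 Wh/L


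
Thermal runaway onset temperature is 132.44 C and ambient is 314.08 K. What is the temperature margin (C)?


Convert: T_ambient = 314.08 K = 40.93 C
margin = 132.44 - 40.93 = 91.51 C

91.51 C


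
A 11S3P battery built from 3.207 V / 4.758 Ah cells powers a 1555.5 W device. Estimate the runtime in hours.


Step 1: E_pack = Ns * V_cell * Np * C_cell = 11 * 3.207 * 3 * 4.758 = 503.54 Wh
Step 2: t = E_pack / P = 503.54 / 1555.5 = 0.3237 hr

0.3237 hr


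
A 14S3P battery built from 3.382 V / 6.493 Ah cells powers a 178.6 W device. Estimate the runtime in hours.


Step 1: E_pack = Ns * V_cell * Np * C_cell = 14 * 3.382 * 3 * 6.493 = 922.29 Wh
Step 2: t = E_pack / P = 922.29 / 178.6 = 5.164 hr

5.164 hr


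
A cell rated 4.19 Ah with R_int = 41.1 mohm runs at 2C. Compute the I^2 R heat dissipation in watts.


Convert: R = 41.1 mohm = 0.0411 ohm
Step 1: I = C_rate * capacity = 2 * 4.19 = 8.38 A
Step 2: Q = I^2 * R = 8.38^2 * 0.0411 = 70.224 * 0.0411 = 2.886 W

2.886 W


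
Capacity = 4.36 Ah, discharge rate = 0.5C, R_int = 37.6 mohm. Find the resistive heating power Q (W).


Convert: R = 37.6 mohm = 0.0376 ohm
Step 1: I = C_rate * capacity = 0.5 * 4.36 = 2.18 A
Step 2: Q = I^2 * R = 2.18^2 * 0.0376 = 4.7524 * 0.0376 = 0.1787 W

0.1787 W


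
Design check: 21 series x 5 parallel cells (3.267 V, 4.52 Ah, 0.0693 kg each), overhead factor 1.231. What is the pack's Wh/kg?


Step 1: V_pack = 21 * 3.267 = 68.607 V
Step 2: C_pack = 5 * 4.52 = 22.6 Ah
Step 3: E_pack = V_pack * C_pack = 68.607 * 22.6 = 1550.5 Wh
Step 4: m_pack = 21 * 5 * 0.0693 * 1.231 = 8.9574 kg
Step 5: ED = E_pack / m_pack = 1550.5 / 8.9574 = 173.1 Wh/kg

173.1 Wh/kg


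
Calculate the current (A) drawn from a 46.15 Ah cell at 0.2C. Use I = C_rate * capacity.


I = C_rate * capacity = 0.2 * 46.15 = 9.23 A

9.23 A


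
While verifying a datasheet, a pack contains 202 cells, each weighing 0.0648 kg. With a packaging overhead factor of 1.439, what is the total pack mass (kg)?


m_pack = n * m_cell * overhead = 202 * 0.0648 * 1.439 = 18.84 kg

18.84 kg


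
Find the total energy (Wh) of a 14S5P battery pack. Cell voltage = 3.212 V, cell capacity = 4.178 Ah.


V_pack = 14 * 3.212 = 44.968 V
C_pack = 5 * 4.178 = 20.89 Ah
E = V_pack * C_pack = 44.968 * 20.89 = 939.4 Wh

939.4 Wh


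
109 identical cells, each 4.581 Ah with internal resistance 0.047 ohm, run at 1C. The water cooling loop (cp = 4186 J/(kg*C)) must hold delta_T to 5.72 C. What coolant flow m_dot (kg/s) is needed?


Step 1: I = 1 * 4.581 = 4.581 A
Step 2: Q_cell = I^2 * R = 4.581^2 * 0.047 = 0.98632 W
Step 3: Q_total = 109 * 0.98632 = 107.51 W
Step 4: m_dot = Q_total / (cp * dT) = 107.51 / (4186 * 5.72) = 0.004490 kg/s

0.004490 kg/s


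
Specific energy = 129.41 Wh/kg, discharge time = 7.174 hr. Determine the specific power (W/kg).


Specific power = 129.41 Wh/kg / 7.174 hr = 18.04 W/kg

18.04 W/kg


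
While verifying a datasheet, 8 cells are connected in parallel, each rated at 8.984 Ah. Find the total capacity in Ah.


C_total = 8 * 8.984 = 71.872 Ah

71.872 Ah


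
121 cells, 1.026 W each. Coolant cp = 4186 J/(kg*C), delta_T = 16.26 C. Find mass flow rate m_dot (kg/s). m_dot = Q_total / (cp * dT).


Step 1: Total heat Q = 121 * 1.026 W = 124.15 W
Step 2: denom = cp * dT = 4186 * 16.26 = 68064
Step 3: m_dot = 124.15 / 68064 = 0.001824 kg/s

0.001824 kg/s


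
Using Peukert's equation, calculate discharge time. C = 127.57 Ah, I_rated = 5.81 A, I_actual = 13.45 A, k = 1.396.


Step 1: t_rated = C / I_rated = 127.57 / 5.81 = 21.957 hr
Step 2: ratio = 5.81 / 13.45 = 0.43197
Step 3: ratio^k = 0.43197^1.396 = 0.30981
Step 4: t = t_rated * ratio^k = 21.957 * 0.30981 = 6.802 hr

6.802 hr


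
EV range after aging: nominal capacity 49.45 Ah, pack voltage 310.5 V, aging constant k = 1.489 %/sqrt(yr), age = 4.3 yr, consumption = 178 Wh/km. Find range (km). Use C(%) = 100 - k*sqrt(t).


Step 1: capacity retention = 100 - 1.489 * sqrt(4.3) = 100 - 1.489 * 2.0736 = 96.912%
Step 2: C_now = 49.45 * 96.912/100 = 47.923 Ah
Step 3: E_pack = V * C_now = 310.5 * 47.923 = 14880 Wh
Step 4: range = E_pack / consumption = 14880 / 178 = 83.60 km

83.60 km


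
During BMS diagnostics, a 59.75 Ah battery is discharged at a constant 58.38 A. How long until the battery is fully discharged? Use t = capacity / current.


Runtime = 59.75 Ah / 58.38 A = 1.023 hr

1.023 hr


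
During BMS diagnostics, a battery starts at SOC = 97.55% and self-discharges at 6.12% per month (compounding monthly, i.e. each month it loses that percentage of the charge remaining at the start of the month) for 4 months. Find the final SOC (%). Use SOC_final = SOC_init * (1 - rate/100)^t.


Monthly retention factor = 1 - 6.12/100 = 0.9388
Over 4 months: factor^4 = 0.77677
SOC_final = 97.55 * 0.77677 = 75.77%

75.77%


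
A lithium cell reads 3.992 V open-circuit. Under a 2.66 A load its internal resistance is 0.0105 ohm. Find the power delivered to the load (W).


Step 1: V_terminal = OCV - I*R = 3.992 - 2.66 * 0.0105 = 3.9641 V
Step 2: P_out = V_terminal * I = 3.9641 * 2.66 = 10.54 W

10.54 W


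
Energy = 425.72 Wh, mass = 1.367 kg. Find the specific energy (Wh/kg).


Specific energy = 425.72 Wh / 1.367 kg = 311.4 Wh/kg

311.4 Wh/kg


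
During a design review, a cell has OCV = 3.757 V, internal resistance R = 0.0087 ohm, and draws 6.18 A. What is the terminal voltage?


V = OCV - I*R = 3.757 - 6.18 * 0.0087 = 3.703 V

3.703 V


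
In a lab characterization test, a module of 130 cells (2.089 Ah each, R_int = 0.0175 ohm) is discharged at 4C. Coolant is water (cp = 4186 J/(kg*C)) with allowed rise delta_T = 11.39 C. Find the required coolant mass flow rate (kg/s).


Step 1: I = 4 * 2.089 = 8.356 A
Step 2: Q_cell = I^2 * R = 8.356^2 * 0.0175 = 1.2219 W
Step 3: Q_total = 130 * 1.2219 = 158.85 W
Step 4: m_dot = Q_total / (cp * dT) = 158.85 / (4186 * 11.39) = 0.003332 kg/s

0.003332 kg/s


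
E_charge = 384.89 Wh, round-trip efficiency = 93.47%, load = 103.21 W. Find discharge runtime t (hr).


Step 1: E_discharge = eta/100 * E_charge = 93.47/100 * 384.89 = 359.76 Wh
Step 2: t = E_discharge / P = 359.76 / 103.21 = 3.486 hr

3.486 hr


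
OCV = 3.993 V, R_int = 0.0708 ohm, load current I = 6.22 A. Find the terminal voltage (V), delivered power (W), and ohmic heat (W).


Step 1: V_terminal = OCV - I*R = 3.993 - 6.22 * 0.0708 = 3.5526 V
Step 2: P_out = V_terminal * I = 3.5526 * 6.22 = 22.10 W
Step 3: Q = I^2 * R = 6.22^2 * 0.0708 = 2.739 W

V=3.5526 V, P=22.10 W, Q=2.739 W


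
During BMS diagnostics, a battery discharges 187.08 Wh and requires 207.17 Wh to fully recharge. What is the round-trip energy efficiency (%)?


Round-trip efficiency = 187.08/207.17 * 100% = 90.30%

90.30%


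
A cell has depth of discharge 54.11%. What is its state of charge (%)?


SOC = 100 - DOD = 100 - 54.11 = 45.89%

45.89%


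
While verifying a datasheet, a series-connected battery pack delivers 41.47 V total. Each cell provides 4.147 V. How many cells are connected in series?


Rearranging: n = V_pack / V_cell = 41.47 / 4.147 = 10 cells

10


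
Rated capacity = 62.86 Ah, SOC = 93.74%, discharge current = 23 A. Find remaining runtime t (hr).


Step 1: remaining = SOC/100 * C_total = 93.74/100 * 62.86 = 58.925 Ah
Step 2: t = remaining / I = 58.925 / 23 = 2.562 hr

2.562 hr


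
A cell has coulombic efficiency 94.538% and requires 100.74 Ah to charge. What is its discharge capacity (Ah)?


Q_dis = eta/100 * Q_chg = 94.538/100 * 100.74 = 95.24 Ah

95.24 Ah


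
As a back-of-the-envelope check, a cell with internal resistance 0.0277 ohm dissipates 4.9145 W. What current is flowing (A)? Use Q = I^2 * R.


I = sqrt(Q / R) = sqrt(4.9145 / 0.0277) = sqrt(177.42) = 13.32 A

13.32 A


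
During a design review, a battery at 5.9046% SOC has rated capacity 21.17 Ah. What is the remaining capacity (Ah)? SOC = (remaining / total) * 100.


remaining = SOC / 100 * total = 5.9046 / 100 * 21.17 = 1.250 Ah

1.250 Ah


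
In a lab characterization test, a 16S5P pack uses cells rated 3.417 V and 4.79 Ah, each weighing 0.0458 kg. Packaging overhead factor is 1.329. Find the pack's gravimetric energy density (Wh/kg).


Step 1: V_pack = 16 * 3.417 = 54.672 V
Step 2: C_pack = 5 * 4.79 = 23.95 Ah
Step 3: E_pack = V_pack * C_pack = 54.672 * 23.95 = 1309.4 Wh
Step 4: m_pack = 16 * 5 * 0.0458 * 1.329 = 4.8695 kg
Step 5: ED = E_pack / m_pack = 1309.4 / 4.8695 = 268.9 Wh/kg

268.9 Wh/kg


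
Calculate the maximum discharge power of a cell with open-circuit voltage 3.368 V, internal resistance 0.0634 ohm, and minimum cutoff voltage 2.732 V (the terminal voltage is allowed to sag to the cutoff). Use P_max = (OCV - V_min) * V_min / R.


P_max = (OCV - V_min) * V_min / R = (3.368 - 2.732) * 2.732 / 0.0634 = 0.636 * 2.732 / 0.0634 = 27.41 W

27.41 W


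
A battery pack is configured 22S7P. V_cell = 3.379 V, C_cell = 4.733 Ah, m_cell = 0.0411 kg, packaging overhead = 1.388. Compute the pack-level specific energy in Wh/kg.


Step 1: V_pack = 22 * 3.379 = 74.338 V
Step 2: C_pack = 7 * 4.733 = 33.131 Ah
Step 3: E_pack = V_pack * C_pack = 74.338 * 33.131 = 2462.9 Wh
Step 4: m_pack = 22 * 7 * 0.0411 * 1.388 = 8.7852 kg
Step 5: ED = E_pack / m_pack = 2462.9 / 8.7852 = 280.3 Wh/kg

280.3 Wh/kg


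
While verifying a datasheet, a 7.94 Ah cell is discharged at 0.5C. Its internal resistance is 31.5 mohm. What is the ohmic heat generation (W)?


Convert: R = 31.5 mohm = 0.0315 ohm
Step 1: I = C_rate * capacity = 0.5 * 7.94 = 3.97 A
Step 2: Q = I^2 * R = 3.97^2 * 0.0315 = 15.761 * 0.0315 = 0.4965 W

0.4965 W


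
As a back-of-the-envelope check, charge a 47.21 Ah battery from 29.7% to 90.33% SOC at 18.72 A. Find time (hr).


Step 1: dSOC = 90.33% - 29.7% = 60.63%
Step 2: delta_Ah = 47.21 * 60.63 / 100 = 28.623 Ah
Step 3: t = 28.623 / 18.72 = 1.529 hr

1.529 hr


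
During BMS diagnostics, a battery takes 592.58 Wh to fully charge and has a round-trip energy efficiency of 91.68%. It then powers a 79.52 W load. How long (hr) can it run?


Step 1: E_discharge = eta/100 * E_charge = 91.68/100 * 592.58 = 543.28 Wh
Step 2: t = E_discharge / P = 543.28 / 79.52 = 6.832 hr

6.832 hr


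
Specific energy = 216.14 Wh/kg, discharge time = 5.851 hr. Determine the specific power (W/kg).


Specific power = 216.14 Wh/kg / 5.851 hr = 36.94 W/kg

36.94 W/kg


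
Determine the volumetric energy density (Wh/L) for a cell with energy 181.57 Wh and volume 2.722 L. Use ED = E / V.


ED = E / V = 181.57 / 2.722 = 66.70 Wh/L

66.70 Wh/L


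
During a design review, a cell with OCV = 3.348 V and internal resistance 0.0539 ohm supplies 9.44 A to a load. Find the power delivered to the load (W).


Step 1: V_terminal = OCV - I*R = 3.348 - 9.44 * 0.0539 = 2.8392 V
Step 2: P_out = V_terminal * I = 2.8392 * 9.44 = 26.80 W

26.80 W


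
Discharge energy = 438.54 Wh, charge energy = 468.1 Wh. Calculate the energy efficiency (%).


Round-trip efficiency = 438.54/468.1 * 100% = 93.69%

93.69%


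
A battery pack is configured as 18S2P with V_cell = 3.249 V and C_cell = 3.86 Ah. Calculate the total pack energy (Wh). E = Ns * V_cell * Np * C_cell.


E = Ns * Vcell * Np * Ccell = 18 * 3.249 * 2 * 3.86 = 451.5 Wh

451.5 Wh


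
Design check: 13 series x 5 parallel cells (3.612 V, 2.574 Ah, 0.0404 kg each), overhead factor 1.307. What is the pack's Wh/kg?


Step 1: V_pack = 13 * 3.612 = 46.956 V
Step 2: C_pack = 5 * 2.574 = 12.87 Ah
Step 3: E_pack = V_pack * C_pack = 46.956 * 12.87 = 604.32 Wh
Step 4: m_pack = 13 * 5 * 0.0404 * 1.307 = 3.4322 kg
Step 5: ED = E_pack / m_pack = 604.32 / 3.4322 = 176.1 Wh/kg

176.1 Wh/kg


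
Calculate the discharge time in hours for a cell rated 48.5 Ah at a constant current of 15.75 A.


t = capacity / current = 48.5 / 15.75 = 3.079 hr

3.079 hr


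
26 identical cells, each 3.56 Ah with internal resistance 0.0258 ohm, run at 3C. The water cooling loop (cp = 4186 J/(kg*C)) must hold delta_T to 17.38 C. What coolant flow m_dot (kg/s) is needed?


Step 1: I = 3 * 3.56 = 10.68 A
Step 2: Q_cell = I^2 * R = 10.68^2 * 0.0258 = 2.9428 W
Step 3: Q_total = 26 * 2.9428 = 76.513 W
Step 4: m_dot = Q_total / (cp * dT) = 76.513 / (4186 * 17.38) = 0.001052 kg/s

0.001052 kg/s


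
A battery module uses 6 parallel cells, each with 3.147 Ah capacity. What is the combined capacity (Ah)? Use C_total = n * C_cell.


C_total = 6 * 3.147 = 18.882 Ah

18.882 Ah


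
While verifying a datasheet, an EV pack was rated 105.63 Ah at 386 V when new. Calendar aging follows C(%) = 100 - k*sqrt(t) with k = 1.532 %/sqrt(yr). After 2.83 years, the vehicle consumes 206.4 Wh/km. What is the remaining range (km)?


Step 1: capacity retention = 100 - 1.532 * sqrt(2.83) = 100 - 1.532 * 1.6823 = 97.423%
Step 2: C_now = 105.63 * 97.423/100 = 102.91 Ah
Step 3: E_pack = V * C_now = 386 * 102.91 = 39723 Wh
Step 4: range = E_pack / consumption = 39723 / 206.4 = 192.5 km

192.5 km


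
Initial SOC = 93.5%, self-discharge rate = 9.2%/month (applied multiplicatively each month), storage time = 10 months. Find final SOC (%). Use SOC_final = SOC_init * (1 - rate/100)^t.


Monthly retention factor = 1 - 9.2/100 = 0.908
Over 10 months: factor^10 = 0.38094
SOC_final = 93.5 * 0.38094 = 35.62%

35.62%


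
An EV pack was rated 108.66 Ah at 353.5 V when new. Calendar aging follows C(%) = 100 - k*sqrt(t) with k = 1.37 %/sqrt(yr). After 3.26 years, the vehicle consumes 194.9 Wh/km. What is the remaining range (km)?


Step 1: capacity retention = 100 - 1.37 * sqrt(3.26) = 100 - 1.37 * 1.8055 = 97.526%
Step 2: C_now = 108.66 * 97.526/100 = 105.97 Ah
Step 3: E_pack = V * C_now = 353.5 * 105.97 = 37460 Wh
Step 4: range = E_pack / consumption = 37460 / 194.9 = 192.2 km

192.2 km


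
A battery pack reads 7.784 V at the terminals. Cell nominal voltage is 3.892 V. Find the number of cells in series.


Rearranging: n = V_pack / V_cell = 7.784 / 3.892 = 2 cells

2


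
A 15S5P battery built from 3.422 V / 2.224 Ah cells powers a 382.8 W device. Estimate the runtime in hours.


Step 1: E_pack = Ns * V_cell * Np * C_cell = 15 * 3.422 * 5 * 2.224 = 570.79 Wh
Step 2: t = E_pack / P = 570.79 / 382.8 = 1.491 hr

1.491 hr


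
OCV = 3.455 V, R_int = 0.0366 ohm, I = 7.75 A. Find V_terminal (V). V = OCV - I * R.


IR drop = 7.75 * 0.0366 = 0.28365 V
V = 3.455 - 0.28365 = 3.171 V

3.171 V


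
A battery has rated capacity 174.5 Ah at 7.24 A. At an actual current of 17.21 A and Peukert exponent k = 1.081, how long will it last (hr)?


Step 1: t_rated = C / I_rated = 174.5 / 7.24 = 24.102 hr
Step 2: ratio = 7.24 / 17.21 = 0.42069
Step 3: ratio^k = 0.42069^1.081 = 0.3922
Step 4: t = t_rated * ratio^k = 24.102 * 0.3922 = 9.453 hr

9.453 hr


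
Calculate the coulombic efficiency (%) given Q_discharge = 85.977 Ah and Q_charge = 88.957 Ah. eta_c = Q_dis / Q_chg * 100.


Coulombic efficiency = 85.977/88.957 * 100% = 96.65%

96.65%


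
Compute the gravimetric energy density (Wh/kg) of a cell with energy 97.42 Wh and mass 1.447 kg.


ED = E / m = 97.42 / 1.447 = 67.33 Wh/kg

67.33 Wh/kg


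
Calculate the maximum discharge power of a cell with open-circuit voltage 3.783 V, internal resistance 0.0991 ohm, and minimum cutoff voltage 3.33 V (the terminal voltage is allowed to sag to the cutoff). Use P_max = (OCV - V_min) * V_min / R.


P_max = (OCV - V_min) * V_min / R = (3.783 - 3.33) * 3.33 / 0.0991 = 0.453 * 3.33 / 0.0991 = 15.22 W

15.22 W


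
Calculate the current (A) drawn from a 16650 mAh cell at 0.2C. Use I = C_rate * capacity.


Convert: capacity = 16650 mAh = 16.65 Ah
At 0.2C: I = 0.2 * 16.65 Ah = 3.33 A

3.33 A


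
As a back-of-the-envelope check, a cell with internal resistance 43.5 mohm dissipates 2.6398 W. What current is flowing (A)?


Convert: R = 43.5 mohm = 0.0435 ohm
I = sqrt(Q / R) = sqrt(2.6398 / 0.0435) = sqrt(60.685) = 7.790 A

7.790 A


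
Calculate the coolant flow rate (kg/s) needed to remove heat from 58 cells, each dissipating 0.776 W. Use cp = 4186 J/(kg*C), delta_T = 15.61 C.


Step 1: Total heat Q = 58 * 0.776 W = 45.008 W
Step 2: denom = cp * dT = 4186 * 15.61 = 65343
Step 3: m_dot = 45.008 / 65343 = 6.888e-04 kg/s

6.888e-04 kg/s


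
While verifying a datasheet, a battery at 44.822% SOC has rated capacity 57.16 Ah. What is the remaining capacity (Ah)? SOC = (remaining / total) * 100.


remaining = SOC / 100 * total = 44.822 / 100 * 57.16 = 25.62 Ah

25.62 Ah


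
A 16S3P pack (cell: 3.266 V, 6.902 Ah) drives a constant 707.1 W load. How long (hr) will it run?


Step 1: E_pack = Ns * V_cell * Np * C_cell = 16 * 3.266 * 3 * 6.902 = 1082 Wh
Step 2: t = E_pack / P = 1082 / 707.1 = 1.530 hr

1.530 hr


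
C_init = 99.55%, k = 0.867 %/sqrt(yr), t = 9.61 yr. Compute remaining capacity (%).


sqrt(t) = sqrt(9.61) = 3.1
C_final = 99.55 - 0.867 * 3.1 = 96.86%

96.86%


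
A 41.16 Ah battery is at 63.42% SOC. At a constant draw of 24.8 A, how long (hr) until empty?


Step 1: remaining = SOC/100 * C_total = 63.42/100 * 41.16 = 26.104 Ah
Step 2: t = remaining / I = 26.104 / 24.8 = 1.053 hr

1.053 hr


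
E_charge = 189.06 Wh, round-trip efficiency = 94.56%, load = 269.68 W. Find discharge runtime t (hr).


Step 1: E_discharge = eta/100 * E_charge = 94.56/100 * 189.06 = 178.78 Wh
Step 2: t = E_discharge / P = 178.78 / 269.68 = 0.6629 hr

0.6629 hr


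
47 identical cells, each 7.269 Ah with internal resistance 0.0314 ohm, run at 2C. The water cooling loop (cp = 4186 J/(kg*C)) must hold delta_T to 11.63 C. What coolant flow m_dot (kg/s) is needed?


Step 1: I = 2 * 7.269 = 14.538 A
Step 2: Q_cell = I^2 * R = 14.538^2 * 0.0314 = 6.6365 W
Step 3: Q_total = 47 * 6.6365 = 311.92 W
Step 4: m_dot = Q_total / (cp * dT) = 311.92 / (4186 * 11.63) = 0.006407 kg/s

0.006407 kg/s


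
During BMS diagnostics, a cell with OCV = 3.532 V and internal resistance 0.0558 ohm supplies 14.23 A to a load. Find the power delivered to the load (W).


Step 1: V_terminal = OCV - I*R = 3.532 - 14.23 * 0.0558 = 2.738 V
Step 2: P_out = V_terminal * I = 2.738 * 14.23 = 38.96 W

38.96 W


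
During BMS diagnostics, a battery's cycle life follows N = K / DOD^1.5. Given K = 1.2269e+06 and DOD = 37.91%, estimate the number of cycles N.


Step 1: DOD^1.5 = 37.91^1.5 = 233.42
Step 2: N = 1.2269e+06 / 233.42 = 5256 cycles

5256 cycles


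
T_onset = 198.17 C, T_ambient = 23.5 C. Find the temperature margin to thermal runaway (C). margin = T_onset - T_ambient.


Safety margin = 198.17 C - 23.5 C = 174.67 C

174.67 C


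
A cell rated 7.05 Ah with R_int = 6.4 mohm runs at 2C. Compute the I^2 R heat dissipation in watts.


Convert: R = 6.4 mohm = 0.0064 ohm
Step 1: I = C_rate * capacity = 2 * 7.05 = 14.1 A
Step 2: Q = I^2 * R = 14.1^2 * 0.0064 = 198.81 * 0.0064 = 1.272 W

1.272 W


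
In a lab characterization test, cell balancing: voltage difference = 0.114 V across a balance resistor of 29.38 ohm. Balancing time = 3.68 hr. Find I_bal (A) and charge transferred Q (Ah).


I_bal = dV / R = 0.114 / 29.38 = 0.0038802 A
Q = I_bal * t = 0.0038802 * 3.68 = 0.01428 Ah

I=0.0038802 A, Q=0.01428 Ah


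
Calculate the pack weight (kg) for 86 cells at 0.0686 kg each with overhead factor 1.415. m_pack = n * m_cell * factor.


m_pack = n * m_cell * overhead = 86 * 0.0686 * 1.415 = 8.348 kg

8.348 kg


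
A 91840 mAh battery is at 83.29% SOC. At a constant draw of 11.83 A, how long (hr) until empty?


Convert: C_total = 91840 mAh = 91.84 Ah
Step 1: remaining = SOC/100 * C_total = 83.29/100 * 91.84 = 76.494 Ah
Step 2: t = remaining / I = 76.494 / 11.83 = 6.466 hr

6.466 hr


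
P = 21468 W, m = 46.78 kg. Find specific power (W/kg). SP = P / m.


Specific power = 21468 W / 46.78 kg = 458.9 W/kg

458.9 W/kg


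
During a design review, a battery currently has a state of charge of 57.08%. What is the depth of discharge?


DOD = 100 - SOC = 100 - 57.08 = 42.92%

42.92%


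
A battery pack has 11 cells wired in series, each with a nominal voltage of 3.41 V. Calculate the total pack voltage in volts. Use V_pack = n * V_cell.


V_pack = n * V_cell = 11 * 3.41 = 37.51 V

37.51 V


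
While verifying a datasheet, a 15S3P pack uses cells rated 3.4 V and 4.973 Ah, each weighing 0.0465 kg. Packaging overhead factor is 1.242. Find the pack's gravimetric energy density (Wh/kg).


Step 1: V_pack = 15 * 3.4 = 51 V
Step 2: C_pack = 3 * 4.973 = 14.919 Ah
Step 3: E_pack = V_pack * C_pack = 51 * 14.919 = 760.87 Wh
Step 4: m_pack = 15 * 3 * 0.0465 * 1.242 = 2.5989 kg
Step 5: ED = E_pack / m_pack = 760.87 / 2.5989 = 292.8 Wh/kg

292.8 Wh/kg


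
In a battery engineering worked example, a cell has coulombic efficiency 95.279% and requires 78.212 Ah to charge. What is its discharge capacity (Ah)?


Q_dis = eta/100 * Q_chg = 95.279/100 * 78.212 = 74.52 Ah

74.52 Ah


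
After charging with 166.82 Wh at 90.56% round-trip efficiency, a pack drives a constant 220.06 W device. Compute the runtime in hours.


Step 1: E_discharge = eta/100 * E_charge = 90.56/100 * 166.82 = 151.07 Wh
Step 2: t = E_discharge / P = 151.07 / 220.06 = 0.6865 hr

0.6865 hr


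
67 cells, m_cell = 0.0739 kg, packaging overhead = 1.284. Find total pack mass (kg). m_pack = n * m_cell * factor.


m_pack = n * m_cell * overhead = 67 * 0.0739 * 1.284 = 6.357 kg

6.357 kg


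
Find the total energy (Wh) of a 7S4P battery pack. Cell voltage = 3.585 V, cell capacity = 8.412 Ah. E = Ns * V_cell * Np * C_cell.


V_pack = 7 * 3.585 = 25.095 V
C_pack = 4 * 8.412 = 33.648 Ah
E = V_pack * C_pack = 25.095 * 33.648 = 844.4 Wh

844.4 Wh


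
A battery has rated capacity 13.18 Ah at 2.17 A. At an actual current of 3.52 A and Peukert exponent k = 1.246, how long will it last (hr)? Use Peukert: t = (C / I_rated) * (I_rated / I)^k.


t_rated = C / I_rated = 13.18 / 2.17 = 6.0737 hr
(I_rated/I)^k = (0.61648)^1.246 = 0.54732
t = t_rated * (I_rated/I)^k = 6.0737 * 0.54732 = 3.324 hr

3.324 hr


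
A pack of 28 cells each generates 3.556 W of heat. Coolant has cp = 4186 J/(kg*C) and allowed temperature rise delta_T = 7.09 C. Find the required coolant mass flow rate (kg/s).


Q_total = 28 * 3.556 = 99.568 W
m_dot = Q_total / (cp * dT) = 99.568 / (4186 * 7.09) = 0.003355 kg/s

0.003355 kg/s


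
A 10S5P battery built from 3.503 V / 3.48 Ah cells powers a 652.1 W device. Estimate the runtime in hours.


Step 1: E_pack = Ns * V_cell * Np * C_cell = 10 * 3.503 * 5 * 3.48 = 609.52 Wh
Step 2: t = E_pack / P = 609.52 / 652.1 = 0.9347 hr

0.9347 hr


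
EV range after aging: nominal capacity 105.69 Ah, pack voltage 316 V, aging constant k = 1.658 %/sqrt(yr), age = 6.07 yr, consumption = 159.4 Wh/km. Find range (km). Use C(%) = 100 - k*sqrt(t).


Step 1: capacity retention = 100 - 1.658 * sqrt(6.07) = 100 - 1.658 * 2.4637 = 95.915%
Step 2: C_now = 105.69 * 95.915/100 = 101.37 Ah
Step 3: E_pack = V * C_now = 316 * 101.37 = 32033 Wh
Step 4: range = E_pack / consumption = 32033 / 159.4 = 201.0 km

201.0 km


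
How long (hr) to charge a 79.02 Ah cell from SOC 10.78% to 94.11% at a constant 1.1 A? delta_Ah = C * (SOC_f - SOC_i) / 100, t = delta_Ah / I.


delta_Ah = 79.02 * (94.11 - 10.78) / 100 = 65.847 Ah
t = delta_Ah / I = 65.847 / 1.1 = 59.86 hr

59.86 hr


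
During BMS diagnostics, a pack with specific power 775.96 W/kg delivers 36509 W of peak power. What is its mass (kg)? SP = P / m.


m = P / SP = 36509 / 775.96 = 47.05 kg

47.05 kg


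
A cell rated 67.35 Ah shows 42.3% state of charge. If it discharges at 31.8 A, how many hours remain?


Step 1: remaining = SOC/100 * C_total = 42.3/100 * 67.35 = 28.489 Ah
Step 2: t = remaining / I = 28.489 / 31.8 = 0.8959 hr

0.8959 hr


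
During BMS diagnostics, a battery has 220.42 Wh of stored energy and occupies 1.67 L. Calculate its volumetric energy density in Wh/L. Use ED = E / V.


ED = E / V = 220.42 / 1.67 = 132.0 Wh/L

132.0 Wh/L


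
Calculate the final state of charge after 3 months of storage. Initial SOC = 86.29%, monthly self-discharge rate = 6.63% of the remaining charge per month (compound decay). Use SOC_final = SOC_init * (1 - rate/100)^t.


decay = (1 - 6.63/100)^3 = 0.814
SOC_final = 86.29 * 0.814 = 70.24%

70.24%


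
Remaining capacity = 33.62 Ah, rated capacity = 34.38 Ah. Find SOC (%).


SOC = (remaining / total) * 100 = (33.62 / 34.38) * 100 = 97.79%

97.79%


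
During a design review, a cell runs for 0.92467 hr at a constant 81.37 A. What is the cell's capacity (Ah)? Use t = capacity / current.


C = I * t = 81.37 * 0.92467 = 75.24 Ah

75.24 Ah


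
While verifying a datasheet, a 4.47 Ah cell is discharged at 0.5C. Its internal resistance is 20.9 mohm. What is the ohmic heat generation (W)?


Convert: R = 20.9 mohm = 0.0209 ohm
Step 1: I = C_rate * capacity = 0.5 * 4.47 = 2.235 A
Step 2: Q = I^2 * R = 2.235^2 * 0.0209 = 4.9952 * 0.0209 = 0.1044 W

0.1044 W


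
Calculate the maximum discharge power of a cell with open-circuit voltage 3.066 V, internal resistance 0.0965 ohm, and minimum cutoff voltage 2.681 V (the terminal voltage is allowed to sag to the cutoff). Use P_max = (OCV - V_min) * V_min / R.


dV = OCV - V_min = 0.385 V (so I_max = dV / R)
P_max = dV * V_min / R = 0.385 * 2.681 / 0.0965 = 10.70 W

10.70 W


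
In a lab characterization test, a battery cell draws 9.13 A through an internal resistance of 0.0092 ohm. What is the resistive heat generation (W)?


I^2 = 83.357
Q = 83.357 * 0.0092 = 0.7669 W

0.7669 W


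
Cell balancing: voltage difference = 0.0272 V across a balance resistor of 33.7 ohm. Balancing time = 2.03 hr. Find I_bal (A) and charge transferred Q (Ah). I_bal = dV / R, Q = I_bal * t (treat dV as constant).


I_bal = dV / R = 0.0272 / 33.7 = 8.0712e-04 A
Q = I_bal * t = 8.0712e-04 * 2.03 = 0.001638 Ah

I=8.0712e-04 A, Q=0.001638 Ah


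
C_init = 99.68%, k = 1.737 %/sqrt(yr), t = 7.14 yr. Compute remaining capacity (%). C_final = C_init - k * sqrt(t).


Step 1: sqrt(7.14 yr) = 2.6721
Step 2: drop = 1.737 * 2.6721 = 4.6414
Step 3: C_final = 99.68 - 4.6414 = 95.04%

95.04%


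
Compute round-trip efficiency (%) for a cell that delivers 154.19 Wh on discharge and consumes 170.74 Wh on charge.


Round-trip efficiency = 154.19/170.74 * 100% = 90.31%

90.31%


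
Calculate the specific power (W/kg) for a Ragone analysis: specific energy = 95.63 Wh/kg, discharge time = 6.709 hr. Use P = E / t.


Specific power = 95.63 Wh/kg / 6.709 hr = 14.25 W/kg

14.25 W/kg


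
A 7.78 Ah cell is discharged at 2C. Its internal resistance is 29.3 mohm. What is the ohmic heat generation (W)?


Convert: R = 29.3 mohm = 0.0293 ohm
Step 1: I = C_rate * capacity = 2 * 7.78 = 15.56 A
Step 2: Q = I^2 * R = 15.56^2 * 0.0293 = 242.11 * 0.0293 = 7.094 W

7.094 W


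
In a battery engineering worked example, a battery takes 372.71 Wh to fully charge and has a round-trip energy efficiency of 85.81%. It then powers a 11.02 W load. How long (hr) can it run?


Step 1: E_discharge = eta/100 * E_charge = 85.81/100 * 372.71 = 319.82 Wh
Step 2: t = E_discharge / P = 319.82 / 11.02 = 29.02 hr

29.02 hr


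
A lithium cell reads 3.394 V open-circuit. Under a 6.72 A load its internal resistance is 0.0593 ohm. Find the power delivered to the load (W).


Step 1: V_terminal = OCV - I*R = 3.394 - 6.72 * 0.0593 = 2.9955 V
Step 2: P_out = V_terminal * I = 2.9955 * 6.72 = 20.13 W

20.13 W


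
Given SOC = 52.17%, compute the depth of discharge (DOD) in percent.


Complement of SOC: DOD = 100% - 52.17% = 47.83%

47.83%


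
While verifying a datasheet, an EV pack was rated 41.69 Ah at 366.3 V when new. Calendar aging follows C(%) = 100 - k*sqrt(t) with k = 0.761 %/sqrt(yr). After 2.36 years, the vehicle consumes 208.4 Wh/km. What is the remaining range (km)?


Step 1: capacity retention = 100 - 0.761 * sqrt(2.36) = 100 - 0.761 * 1.5362 = 98.831%
Step 2: C_now = 41.69 * 98.831/100 = 41.203 Ah
Step 3: E_pack = V * C_now = 366.3 * 41.203 = 15093 Wh
Step 4: range = E_pack / consumption = 15093 / 208.4 = 72.42 km

72.42 km


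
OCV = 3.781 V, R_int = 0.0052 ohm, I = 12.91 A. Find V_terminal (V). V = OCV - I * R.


V = OCV - I*R = 3.781 - 12.91 * 0.0052 = 3.714 V

3.714 V


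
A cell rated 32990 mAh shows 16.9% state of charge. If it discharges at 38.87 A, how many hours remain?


Convert: C_total = 32990 mAh = 32.99 Ah
Step 1: remaining = SOC/100 * C_total = 16.9/100 * 32.99 = 5.5753 Ah
Step 2: t = remaining / I = 5.5753 / 38.87 = 0.1434 hr

0.1434 hr


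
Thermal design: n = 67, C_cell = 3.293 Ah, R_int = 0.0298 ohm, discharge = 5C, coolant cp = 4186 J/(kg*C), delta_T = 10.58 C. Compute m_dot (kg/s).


Step 1: I = 5 * 3.293 = 16.465 A
Step 2: Q_cell = I^2 * R = 16.465^2 * 0.0298 = 8.0787 W
Step 3: Q_total = 67 * 8.0787 = 541.27 W
Step 4: m_dot = Q_total / (cp * dT) = 541.27 / (4186 * 10.58) = 0.01222 kg/s

0.01222 kg/s


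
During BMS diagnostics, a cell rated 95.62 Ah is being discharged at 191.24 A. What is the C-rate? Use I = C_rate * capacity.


Rearranging: C_rate = 191.24 / 95.62 = 2C

2C


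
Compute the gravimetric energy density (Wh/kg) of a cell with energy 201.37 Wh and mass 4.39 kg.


ED = E / m = 201.37 / 4.39 = 45.87 Wh/kg

45.87 Wh/kg


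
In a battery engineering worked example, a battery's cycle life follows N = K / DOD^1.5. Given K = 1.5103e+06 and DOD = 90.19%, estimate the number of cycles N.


DOD^1.5 = 856.52
N = K / DOD^1.5 = 1.5103e+06 / 856.52 = 1763

1763 cycles


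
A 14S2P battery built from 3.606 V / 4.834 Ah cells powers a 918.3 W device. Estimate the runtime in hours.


Step 1: E_pack = Ns * V_cell * Np * C_cell = 14 * 3.606 * 2 * 4.834 = 488.08 Wh
Step 2: t = E_pack / P = 488.08 / 918.3 = 0.5315 hr

0.5315 hr


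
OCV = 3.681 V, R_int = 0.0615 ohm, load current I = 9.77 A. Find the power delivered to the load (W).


Step 1: V_terminal = OCV - I*R = 3.681 - 9.77 * 0.0615 = 3.0801 V
Step 2: P_out = V_terminal * I = 3.0801 * 9.77 = 30.09 W

30.09 W


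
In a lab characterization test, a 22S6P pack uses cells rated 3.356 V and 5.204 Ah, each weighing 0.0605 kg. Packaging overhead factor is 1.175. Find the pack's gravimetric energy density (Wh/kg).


Step 1: V_pack = 22 * 3.356 = 73.832 V
Step 2: C_pack = 6 * 5.204 = 31.224 Ah
Step 3: E_pack = V_pack * C_pack = 73.832 * 31.224 = 2305.3 Wh
Step 4: m_pack = 22 * 6 * 0.0605 * 1.175 = 9.3836 kg
Step 5: ED = E_pack / m_pack = 2305.3 / 9.3836 = 245.7 Wh/kg

245.7 Wh/kg


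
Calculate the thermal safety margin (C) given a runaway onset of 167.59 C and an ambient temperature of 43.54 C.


margin = T_onset - T_ambient = 167.59 - 43.54 = 124.05 C

124.05 C


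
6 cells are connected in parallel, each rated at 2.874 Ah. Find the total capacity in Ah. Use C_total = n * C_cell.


C_total = 6 * 2.874 = 17.244 Ah

17.244 Ah


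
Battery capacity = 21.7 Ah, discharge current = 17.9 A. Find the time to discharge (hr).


t = capacity / current = 21.7 / 17.9 = 1.212 hr

1.212 hr


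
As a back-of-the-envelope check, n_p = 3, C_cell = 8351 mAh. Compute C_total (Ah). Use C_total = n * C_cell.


Convert: C_cell = 8351 mAh = 8.351 Ah
C_total = 3 * 8.351 = 25.053 Ah

25.053 Ah


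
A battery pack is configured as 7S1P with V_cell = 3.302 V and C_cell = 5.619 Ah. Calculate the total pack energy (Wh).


V_pack = 7 * 3.302 = 23.114 V
C_pack = 1 * 5.619 = 5.619 Ah
E = V_pack * C_pack = 23.114 * 5.619 = 129.9 Wh

129.9 Wh


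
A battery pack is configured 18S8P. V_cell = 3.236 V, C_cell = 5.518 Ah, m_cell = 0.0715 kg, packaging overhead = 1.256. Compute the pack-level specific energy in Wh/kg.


Step 1: V_pack = 18 * 3.236 = 58.248 V
Step 2: C_pack = 8 * 5.518 = 44.144 Ah
Step 3: E_pack = V_pack * C_pack = 58.248 * 44.144 = 2571.3 Wh
Step 4: m_pack = 18 * 8 * 0.0715 * 1.256 = 12.932 kg
Step 5: ED = E_pack / m_pack = 2571.3 / 12.932 = 198.8 Wh/kg

198.8 Wh/kg


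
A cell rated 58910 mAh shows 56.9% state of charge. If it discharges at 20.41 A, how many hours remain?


Convert: C_total = 58910 mAh = 58.91 Ah
Step 1: remaining = SOC/100 * C_total = 56.9/100 * 58.91 = 33.52 Ah
Step 2: t = remaining / I = 33.52 / 20.41 = 1.642 hr

1.642 hr


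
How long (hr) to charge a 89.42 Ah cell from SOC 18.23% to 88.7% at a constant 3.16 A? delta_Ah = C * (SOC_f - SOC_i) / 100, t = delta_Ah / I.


Step 1: dSOC = 88.7% - 18.23% = 70.47%
Step 2: delta_Ah = 89.42 * 70.47 / 100 = 63.014 Ah
Step 3: t = 63.014 / 3.16 = 19.94 hr

19.94 hr


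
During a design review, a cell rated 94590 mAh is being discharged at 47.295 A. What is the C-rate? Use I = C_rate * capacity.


Convert: capacity = 94590 mAh = 94.59 Ah
Rearranging: C_rate = 47.295 / 94.59 = 0.5C

0.5C


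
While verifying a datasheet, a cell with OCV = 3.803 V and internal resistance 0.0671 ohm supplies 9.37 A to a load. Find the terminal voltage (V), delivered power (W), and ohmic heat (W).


Step 1: V_terminal = OCV - I*R = 3.803 - 9.37 * 0.0671 = 3.1743 V
Step 2: P_out = V_terminal * I = 3.1743 * 9.37 = 29.74 W
Step 3: Q = I^2 * R = 9.37^2 * 0.0671 = 5.891 W

V=3.1743 V, P=29.74 W, Q=5.891 W


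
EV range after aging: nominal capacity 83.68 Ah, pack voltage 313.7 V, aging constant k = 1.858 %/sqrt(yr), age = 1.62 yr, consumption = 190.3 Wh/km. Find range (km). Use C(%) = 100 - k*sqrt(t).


Step 1: capacity retention = 100 - 1.858 * sqrt(1.62) = 100 - 1.858 * 1.2728 = 97.635%
Step 2: C_now = 83.68 * 97.635/100 = 81.701 Ah
Step 3: E_pack = V * C_now = 313.7 * 81.701 = 25630 Wh
Step 4: range = E_pack / consumption = 25630 / 190.3 = 134.7 km

134.7 km


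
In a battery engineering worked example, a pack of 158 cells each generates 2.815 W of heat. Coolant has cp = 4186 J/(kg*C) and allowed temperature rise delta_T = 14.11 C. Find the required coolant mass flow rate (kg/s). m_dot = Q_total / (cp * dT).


Q_total = 158 * 2.815 = 444.77 W
m_dot = Q_total / (cp * dT) = 444.77 / (4186 * 14.11) = 0.007530 kg/s

0.007530 kg/s


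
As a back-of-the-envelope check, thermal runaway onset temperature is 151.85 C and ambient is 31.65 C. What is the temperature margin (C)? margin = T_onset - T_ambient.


margin = T_onset - T_ambient = 151.85 - 31.65 = 120.2 C

120.2 C


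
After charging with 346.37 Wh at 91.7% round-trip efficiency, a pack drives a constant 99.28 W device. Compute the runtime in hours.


Step 1: E_discharge = eta/100 * E_charge = 91.7/100 * 346.37 = 317.62 Wh
Step 2: t = E_discharge / P = 317.62 / 99.28 = 3.199 hr

3.199 hr


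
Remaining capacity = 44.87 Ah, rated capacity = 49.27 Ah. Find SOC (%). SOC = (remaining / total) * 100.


SOC% = 44.87 / 49.27 * 100 = 91.07%

91.07%


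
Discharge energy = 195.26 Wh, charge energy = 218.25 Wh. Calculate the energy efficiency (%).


Round-trip efficiency = 195.26/218.25 * 100% = 89.47%

89.47%


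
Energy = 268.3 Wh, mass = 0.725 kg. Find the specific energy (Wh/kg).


Specific energy = 268.3 Wh / 0.725 kg = 370.1 Wh/kg

370.1 Wh/kg


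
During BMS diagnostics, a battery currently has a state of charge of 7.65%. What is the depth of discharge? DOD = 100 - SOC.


DOD = 100 - SOC = 100 - 7.65 = 92.35%

92.35%


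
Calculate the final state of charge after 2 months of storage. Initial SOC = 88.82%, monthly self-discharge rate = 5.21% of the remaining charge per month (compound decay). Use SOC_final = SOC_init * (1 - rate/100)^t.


decay = (1 - 5.21/100)^2 = 0.89851
SOC_final = 88.82 * 0.89851 = 79.81%

79.81%


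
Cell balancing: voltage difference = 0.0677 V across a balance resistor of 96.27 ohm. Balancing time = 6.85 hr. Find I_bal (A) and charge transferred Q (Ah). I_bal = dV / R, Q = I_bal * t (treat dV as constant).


I_bal = dV / R = 0.0677 / 96.27 = 7.0323e-04 A
Q = I_bal * t = 7.0323e-04 * 6.85 = 0.004817 Ah

I=7.0323e-04 A, Q=0.004817 Ah


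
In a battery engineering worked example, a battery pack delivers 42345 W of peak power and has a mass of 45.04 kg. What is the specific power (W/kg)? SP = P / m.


SP = P / m = 42345 / 45.04 = 940.2 W/kg

940.2 W/kg


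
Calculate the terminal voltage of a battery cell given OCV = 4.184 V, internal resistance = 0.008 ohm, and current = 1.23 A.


V = OCV - I*R = 4.184 - 1.23 * 0.008 = 4.174 V

4.174 V


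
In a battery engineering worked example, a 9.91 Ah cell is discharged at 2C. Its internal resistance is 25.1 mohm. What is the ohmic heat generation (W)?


Convert: R = 25.1 mohm = 0.0251 ohm
Step 1: I = C_rate * capacity = 2 * 9.91 = 19.82 A
Step 2: Q = I^2 * R = 19.82^2 * 0.0251 = 392.83 * 0.0251 = 9.860 W

9.860 W


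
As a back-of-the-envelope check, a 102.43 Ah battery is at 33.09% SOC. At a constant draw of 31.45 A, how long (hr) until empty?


Step 1: remaining = SOC/100 * C_total = 33.09/100 * 102.43 = 33.894 Ah
Step 2: t = remaining / I = 33.894 / 31.45 = 1.078 hr

1.078 hr


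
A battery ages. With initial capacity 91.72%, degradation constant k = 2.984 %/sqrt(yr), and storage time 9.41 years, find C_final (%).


Step 1: sqrt(9.41 yr) = 3.0676
Step 2: drop = 2.984 * 3.0676 = 9.1537
Step 3: C_final = 91.72 - 9.1537 = 82.57%

82.57%


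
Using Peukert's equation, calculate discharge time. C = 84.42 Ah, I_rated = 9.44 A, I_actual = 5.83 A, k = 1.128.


Step 1: t_rated = C / I_rated = 84.42 / 9.44 = 8.9428 hr
Step 2: ratio = 9.44 / 5.83 = 1.6192
Step 3: ratio^k = 1.6192^1.128 = 1.7222
Step 4: t = t_rated * ratio^k = 8.9428 * 1.7222 = 15.40 hr

15.40 hr


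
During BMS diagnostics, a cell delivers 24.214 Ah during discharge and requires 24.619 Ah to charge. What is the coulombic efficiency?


Coulombic efficiency = 24.214/24.619 * 100% = 98.35%

98.35%


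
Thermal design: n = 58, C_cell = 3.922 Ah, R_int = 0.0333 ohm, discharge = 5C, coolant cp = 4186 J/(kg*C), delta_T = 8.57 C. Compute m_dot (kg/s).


Step 1: I = 5 * 3.922 = 19.61 A
Step 2: Q_cell = I^2 * R = 19.61^2 * 0.0333 = 12.806 W
Step 3: Q_total = 58 * 12.806 = 742.75 W
Step 4: m_dot = Q_total / (cp * dT) = 742.75 / (4186 * 8.57) = 0.02070 kg/s

0.02070 kg/s
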